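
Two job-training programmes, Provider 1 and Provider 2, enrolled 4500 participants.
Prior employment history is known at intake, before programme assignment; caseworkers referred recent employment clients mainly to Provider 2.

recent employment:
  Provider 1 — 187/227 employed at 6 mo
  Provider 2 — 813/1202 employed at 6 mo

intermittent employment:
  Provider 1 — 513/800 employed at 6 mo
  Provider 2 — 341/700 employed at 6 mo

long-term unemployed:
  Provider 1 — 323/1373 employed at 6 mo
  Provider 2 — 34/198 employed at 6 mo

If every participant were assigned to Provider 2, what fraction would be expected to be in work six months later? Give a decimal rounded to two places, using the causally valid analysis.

0.44

Here prior employment history is a common cause — it drives both which programme a case falls under and the outcome. The crude comparison mixes populations; the stratum-specific rates are the causally relevant ones.
Standardising Provider 2 to the population prior employment history mix: 0.318·813/1202 + 0.333·341/700 + 0.349·34/198 = 0.437.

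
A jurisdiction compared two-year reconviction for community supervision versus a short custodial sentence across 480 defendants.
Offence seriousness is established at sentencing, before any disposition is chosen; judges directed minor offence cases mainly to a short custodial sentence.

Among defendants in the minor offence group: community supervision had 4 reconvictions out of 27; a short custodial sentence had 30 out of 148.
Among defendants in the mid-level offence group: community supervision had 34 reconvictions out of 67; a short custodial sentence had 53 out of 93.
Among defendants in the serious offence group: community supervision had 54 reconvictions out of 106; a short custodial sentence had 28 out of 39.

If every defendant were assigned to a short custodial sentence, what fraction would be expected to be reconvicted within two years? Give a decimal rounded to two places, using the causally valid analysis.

community supervision is lower inside every offence seriousness stratum but a short custodial sentence is lower in aggregate. Whether to stratify depends on how offence seriousness relates to the disposition.
Nothing the disposition does changes offence seriousness; the imbalance is an allocation artefact. With offence seriousness also predicting the outcome, the pooled figure is confounded, and the within-stratum comparison is the causal one.
Standardising a short custodial sentence to the population offence seriousness mix: 0.365·30/148 + 0.333·53/93 + 0.302·28/39 = 0.481.

0.48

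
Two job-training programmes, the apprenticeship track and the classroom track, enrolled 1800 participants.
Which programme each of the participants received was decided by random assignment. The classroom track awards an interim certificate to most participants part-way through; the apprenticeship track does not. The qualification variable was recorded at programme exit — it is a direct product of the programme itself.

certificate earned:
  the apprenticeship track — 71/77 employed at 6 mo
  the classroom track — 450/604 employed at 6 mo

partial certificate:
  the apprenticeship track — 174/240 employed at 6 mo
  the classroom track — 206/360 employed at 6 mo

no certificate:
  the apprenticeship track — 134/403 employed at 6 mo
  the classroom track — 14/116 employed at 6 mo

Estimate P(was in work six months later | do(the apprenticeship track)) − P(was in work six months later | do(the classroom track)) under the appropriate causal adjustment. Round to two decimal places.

Qualification attained during the programme is recorded after the programme and is itself shifted by it — it sits on the causal path from programme to outcome. Conditioning on a mediator would strip out part of the effect we want; the pooled comparison gives the total causal effect.
The causal difference is the pooled difference: 0.526 − 0.620 = -0.094.

-0.09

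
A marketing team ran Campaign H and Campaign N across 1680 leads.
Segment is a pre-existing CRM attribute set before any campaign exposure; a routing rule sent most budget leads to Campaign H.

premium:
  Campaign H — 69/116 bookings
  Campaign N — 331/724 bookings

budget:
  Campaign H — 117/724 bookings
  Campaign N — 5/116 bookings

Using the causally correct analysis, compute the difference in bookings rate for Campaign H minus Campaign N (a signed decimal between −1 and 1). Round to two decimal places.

+0.13

Customer segment is set before the campaign has any effect — it is not caused by the campaign — and it independently drives the outcome. That makes it a confounder, so the causal comparison is within customer segment levels.
Adjusting over the population distribution of customer segment: 0.500·(0.595−0.457) + 0.500·(0.162−0.043) = +0.128.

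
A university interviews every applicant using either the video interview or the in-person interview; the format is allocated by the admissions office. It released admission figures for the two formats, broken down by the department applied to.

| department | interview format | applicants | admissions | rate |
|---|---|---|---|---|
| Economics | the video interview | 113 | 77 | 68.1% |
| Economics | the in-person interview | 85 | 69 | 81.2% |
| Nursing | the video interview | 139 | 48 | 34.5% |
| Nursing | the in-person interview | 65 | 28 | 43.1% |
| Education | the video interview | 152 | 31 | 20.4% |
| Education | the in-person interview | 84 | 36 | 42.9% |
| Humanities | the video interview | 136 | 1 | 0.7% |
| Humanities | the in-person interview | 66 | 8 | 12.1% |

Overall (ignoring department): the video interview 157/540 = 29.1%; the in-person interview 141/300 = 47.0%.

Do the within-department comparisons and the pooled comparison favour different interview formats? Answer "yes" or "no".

Within each department level (Economics 68.1% vs 81.2%; Nursing 34.5% vs 43.1%; Education 20.4% vs 42.9%; Humanities 0.7% vs 12.1%), the in-person interview has the higher rate every time. Pooled: 29.1% vs 47.0% — the in-person interview has the higher rate overall. They agree.

no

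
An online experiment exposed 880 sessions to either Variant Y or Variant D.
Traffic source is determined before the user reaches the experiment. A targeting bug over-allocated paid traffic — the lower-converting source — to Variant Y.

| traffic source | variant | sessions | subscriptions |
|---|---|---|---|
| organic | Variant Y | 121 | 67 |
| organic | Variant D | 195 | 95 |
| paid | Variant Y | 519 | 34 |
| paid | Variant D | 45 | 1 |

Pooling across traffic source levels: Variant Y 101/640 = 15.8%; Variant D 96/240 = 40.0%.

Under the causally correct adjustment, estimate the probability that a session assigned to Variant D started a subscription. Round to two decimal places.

0.19

Within every traffic source level Variant Y has the higher rate, yet pooled Variant D does — Simpson's reversal.
Traffic source satisfies the back-door criterion: it is not a descendant of the variant, and it blocks the spurious path from variant to outcome. Adjusting for it (i.e., using the within-traffic source rates) gives the causal effect.
Standardising Variant D to the population traffic source mix: 0.359·95/195 + 0.641·1/45 = 0.189.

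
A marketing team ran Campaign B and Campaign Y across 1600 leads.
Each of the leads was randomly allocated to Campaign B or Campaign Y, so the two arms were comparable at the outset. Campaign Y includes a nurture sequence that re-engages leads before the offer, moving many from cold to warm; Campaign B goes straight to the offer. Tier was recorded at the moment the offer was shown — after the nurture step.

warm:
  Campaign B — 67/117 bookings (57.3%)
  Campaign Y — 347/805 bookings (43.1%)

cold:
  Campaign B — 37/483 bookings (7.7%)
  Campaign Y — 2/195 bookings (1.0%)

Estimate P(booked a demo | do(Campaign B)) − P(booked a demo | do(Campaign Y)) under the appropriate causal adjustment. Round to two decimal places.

-0.18

Stratifying would compare campaigns among leads the campaigns themselves sorted into engagement tier groups — a form of selection on an intermediate. The unconditioned pooled rates give the total causal effect.
The causal difference is the pooled difference: 0.173 − 0.349 = -0.176.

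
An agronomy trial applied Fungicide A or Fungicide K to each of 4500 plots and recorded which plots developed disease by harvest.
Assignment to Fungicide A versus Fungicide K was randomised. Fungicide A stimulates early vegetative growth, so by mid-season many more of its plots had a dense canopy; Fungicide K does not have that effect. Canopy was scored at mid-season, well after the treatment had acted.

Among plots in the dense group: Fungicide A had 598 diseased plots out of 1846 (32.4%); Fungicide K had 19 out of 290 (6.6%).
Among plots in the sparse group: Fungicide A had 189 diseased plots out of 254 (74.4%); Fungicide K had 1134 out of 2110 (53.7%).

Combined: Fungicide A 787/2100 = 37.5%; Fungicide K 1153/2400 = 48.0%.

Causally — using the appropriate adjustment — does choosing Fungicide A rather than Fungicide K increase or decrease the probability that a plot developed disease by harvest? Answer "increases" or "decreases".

decreases

Fungicide K is lower inside every mid-season canopy stratum but Fungicide A is lower in aggregate. Whether to stratify depends on how mid-season canopy relates to the fungicide.
Mid-season canopy is recorded after the fungicide and is itself shifted by it — it sits on the causal path from fungicide to outcome. Conditioning on a mediator would strip out part of the effect we want; the pooled comparison gives the total causal effect.
Pooled: Fungicide A 37.5% vs Fungicide K 48.0%; Fungicide A is lower overall.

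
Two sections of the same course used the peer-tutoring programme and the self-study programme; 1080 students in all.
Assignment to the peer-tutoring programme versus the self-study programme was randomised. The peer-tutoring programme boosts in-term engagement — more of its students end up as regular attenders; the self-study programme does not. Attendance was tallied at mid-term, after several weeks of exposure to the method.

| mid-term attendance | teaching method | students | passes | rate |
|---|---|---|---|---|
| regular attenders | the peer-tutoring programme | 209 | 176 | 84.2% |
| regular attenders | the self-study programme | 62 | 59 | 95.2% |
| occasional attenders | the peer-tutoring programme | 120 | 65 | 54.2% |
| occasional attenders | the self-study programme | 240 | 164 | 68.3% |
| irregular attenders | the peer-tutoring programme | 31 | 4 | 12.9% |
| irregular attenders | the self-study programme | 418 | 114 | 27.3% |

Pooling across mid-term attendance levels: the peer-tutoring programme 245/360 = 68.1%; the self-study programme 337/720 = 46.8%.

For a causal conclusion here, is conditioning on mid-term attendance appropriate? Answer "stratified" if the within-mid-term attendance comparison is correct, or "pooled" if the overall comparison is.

Mid-term attendance is recorded after the teaching method and is itself shifted by it — it sits on the causal path from teaching method to outcome. Conditioning on a mediator would strip out part of the effect we want; the pooled comparison gives the total causal effect.
Pooled: the peer-tutoring programme 68.1% vs the self-study programme 46.8%; the peer-tutoring programme is higher overall.

pooled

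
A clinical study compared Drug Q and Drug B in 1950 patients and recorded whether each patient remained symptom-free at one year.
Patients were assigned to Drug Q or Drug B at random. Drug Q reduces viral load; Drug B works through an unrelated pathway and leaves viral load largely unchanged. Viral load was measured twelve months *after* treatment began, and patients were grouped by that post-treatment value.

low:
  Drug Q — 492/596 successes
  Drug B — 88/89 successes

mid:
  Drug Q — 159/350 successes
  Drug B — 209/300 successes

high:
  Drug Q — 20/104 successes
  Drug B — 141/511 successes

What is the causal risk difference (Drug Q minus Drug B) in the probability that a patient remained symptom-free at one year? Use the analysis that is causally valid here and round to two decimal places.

+0.15

Viral load lies on the pathway drug → viral load → outcome, so adjusting for it blocks the indirect effect. For the total causal effect of drug, use the unadjusted pooled rates.
The causal difference is the pooled difference: 0.639 − 0.487 = +0.152.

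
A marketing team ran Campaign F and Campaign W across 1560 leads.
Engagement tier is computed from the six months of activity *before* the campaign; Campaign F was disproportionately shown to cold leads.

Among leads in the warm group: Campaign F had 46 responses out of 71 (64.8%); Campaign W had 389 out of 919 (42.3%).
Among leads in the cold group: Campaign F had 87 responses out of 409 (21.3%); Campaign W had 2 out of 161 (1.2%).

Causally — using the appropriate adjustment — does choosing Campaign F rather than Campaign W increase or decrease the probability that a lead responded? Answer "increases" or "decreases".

increases

Engagement tier differs across campaigns for reasons unrelated to any effect of the campaign itself, and it separately predicts the outcome — a classic confounder. We must compare within engagement tier levels.
Within each level — warm: 64.8% vs 42.3%; cold: 21.3% vs 1.2% — Campaign F is higher every time.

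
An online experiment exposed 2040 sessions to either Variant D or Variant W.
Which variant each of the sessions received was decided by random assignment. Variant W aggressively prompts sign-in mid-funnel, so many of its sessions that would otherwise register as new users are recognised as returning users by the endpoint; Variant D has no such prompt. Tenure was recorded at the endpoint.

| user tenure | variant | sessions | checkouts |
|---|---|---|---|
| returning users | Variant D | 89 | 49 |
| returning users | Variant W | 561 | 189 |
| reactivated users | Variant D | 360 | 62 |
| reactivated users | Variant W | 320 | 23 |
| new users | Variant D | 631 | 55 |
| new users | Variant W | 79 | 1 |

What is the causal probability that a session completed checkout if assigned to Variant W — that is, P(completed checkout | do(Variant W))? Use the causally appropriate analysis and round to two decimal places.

0.22

User tenure lies on the pathway variant → user tenure → outcome, so adjusting for it blocks the indirect effect. For the total causal effect of variant, use the unadjusted pooled rates.
So P(outcome | do(Variant W)) is just the pooled rate for Variant W: 213/960 = 0.222.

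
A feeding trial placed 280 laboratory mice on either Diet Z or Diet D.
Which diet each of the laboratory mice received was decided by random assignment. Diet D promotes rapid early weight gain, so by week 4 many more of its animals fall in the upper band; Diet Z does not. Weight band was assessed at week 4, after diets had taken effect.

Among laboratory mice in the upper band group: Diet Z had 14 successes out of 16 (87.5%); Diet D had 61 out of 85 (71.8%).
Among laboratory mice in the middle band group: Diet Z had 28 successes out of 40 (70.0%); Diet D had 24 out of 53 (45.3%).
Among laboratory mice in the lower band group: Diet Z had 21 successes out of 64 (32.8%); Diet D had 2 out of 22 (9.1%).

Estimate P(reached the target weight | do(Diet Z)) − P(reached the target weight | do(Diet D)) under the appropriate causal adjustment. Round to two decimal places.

The distribution of week-4 weight band is itself part of what the diet does — it is an intermediate outcome. Holding it fixed would remove that part of the effect; the total effect is the pooled difference.
The causal difference is the pooled difference: 0.525 − 0.544 = -0.019.

-0.02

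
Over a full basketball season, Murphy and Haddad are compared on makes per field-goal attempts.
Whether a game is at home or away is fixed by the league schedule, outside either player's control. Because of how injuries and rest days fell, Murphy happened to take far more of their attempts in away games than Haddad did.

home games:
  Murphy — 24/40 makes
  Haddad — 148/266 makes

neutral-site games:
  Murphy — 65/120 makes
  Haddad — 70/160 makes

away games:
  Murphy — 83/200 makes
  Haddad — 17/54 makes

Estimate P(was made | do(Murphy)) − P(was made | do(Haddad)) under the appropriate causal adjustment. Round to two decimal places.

The game venue-specific comparison favours Murphy throughout, but the pooled figures favour Haddad. The question is whether to condition on game venue.
Since game venue is a pre-existing factor (not a product of the player) and it affects the outcome on its own, it is a confounder. The stratified rates, not the pooled rate, identify the causal effect.
Adjusting over the population distribution of game venue: 0.364·(0.600−0.556) + 0.333·(0.542−0.438) + 0.302·(0.415−0.315) = +0.081.

+0.08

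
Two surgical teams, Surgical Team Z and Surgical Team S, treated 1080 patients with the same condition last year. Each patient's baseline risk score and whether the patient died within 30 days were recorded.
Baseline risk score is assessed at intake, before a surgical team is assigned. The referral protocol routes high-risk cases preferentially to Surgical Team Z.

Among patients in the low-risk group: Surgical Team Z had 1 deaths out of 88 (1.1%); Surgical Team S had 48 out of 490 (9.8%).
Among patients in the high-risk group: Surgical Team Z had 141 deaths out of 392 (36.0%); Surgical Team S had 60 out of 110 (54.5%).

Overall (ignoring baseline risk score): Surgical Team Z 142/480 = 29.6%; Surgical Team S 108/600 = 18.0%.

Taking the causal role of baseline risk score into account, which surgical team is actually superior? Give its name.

Surgical Team Z

Baseline risk score differs across surgical teams for reasons unrelated to any effect of the surgical team itself, and it separately predicts the outcome — a classic confounder. We must compare within baseline risk score levels.
Within each level — low-risk: 1.1% vs 9.8%; high-risk: 36.0% vs 54.5% — Surgical Team Z is lower every time.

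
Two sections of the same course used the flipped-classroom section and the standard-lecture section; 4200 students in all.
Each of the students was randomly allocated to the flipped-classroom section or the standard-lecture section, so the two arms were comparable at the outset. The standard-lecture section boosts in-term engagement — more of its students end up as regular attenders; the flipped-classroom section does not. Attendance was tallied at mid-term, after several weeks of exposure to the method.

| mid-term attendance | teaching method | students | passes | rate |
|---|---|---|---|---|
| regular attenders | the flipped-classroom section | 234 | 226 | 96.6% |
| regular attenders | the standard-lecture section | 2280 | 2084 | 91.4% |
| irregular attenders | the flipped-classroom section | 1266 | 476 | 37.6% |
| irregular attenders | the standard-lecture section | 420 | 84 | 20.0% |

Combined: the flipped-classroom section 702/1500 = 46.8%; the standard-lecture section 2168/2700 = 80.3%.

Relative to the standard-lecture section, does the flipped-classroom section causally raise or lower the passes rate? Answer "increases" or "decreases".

decreases

Mid-term attendance lies on the pathway teaching method → mid-term attendance → outcome, so adjusting for it blocks the indirect effect. For the total causal effect of teaching method, use the unadjusted pooled rates.
Pooled: the flipped-classroom section 46.8% vs the standard-lecture section 80.3%; the standard-lecture section is higher overall.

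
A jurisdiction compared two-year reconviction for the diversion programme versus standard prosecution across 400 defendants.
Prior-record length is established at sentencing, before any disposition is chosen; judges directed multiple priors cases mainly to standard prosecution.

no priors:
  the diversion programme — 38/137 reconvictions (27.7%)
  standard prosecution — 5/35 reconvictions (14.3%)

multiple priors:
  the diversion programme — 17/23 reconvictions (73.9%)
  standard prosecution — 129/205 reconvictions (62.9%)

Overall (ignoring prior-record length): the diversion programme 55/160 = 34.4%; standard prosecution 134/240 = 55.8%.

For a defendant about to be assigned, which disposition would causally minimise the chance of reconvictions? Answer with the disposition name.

standard prosecution

The prior-record length-specific comparison favours standard prosecution throughout, but the pooled figures favour the diversion programme. The question is whether to condition on prior-record length.
Prior-record length is set before the disposition has any effect — it is not caused by the disposition — and it independently drives the outcome. That makes it a confounder, so the causal comparison is within prior-record length levels.
Within each level — no priors: 27.7% vs 14.3%; multiple priors: 73.9% vs 62.9% — standard prosecution is lower every time.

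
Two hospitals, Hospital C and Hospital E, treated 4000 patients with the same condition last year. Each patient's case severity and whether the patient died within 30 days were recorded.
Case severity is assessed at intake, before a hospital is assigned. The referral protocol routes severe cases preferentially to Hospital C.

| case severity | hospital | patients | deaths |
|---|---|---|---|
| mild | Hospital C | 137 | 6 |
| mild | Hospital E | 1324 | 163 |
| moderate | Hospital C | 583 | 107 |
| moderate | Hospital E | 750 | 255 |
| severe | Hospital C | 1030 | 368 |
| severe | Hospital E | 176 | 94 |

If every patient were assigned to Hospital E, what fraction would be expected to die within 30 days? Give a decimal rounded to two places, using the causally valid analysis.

0.32

Case severity satisfies the back-door criterion: it is not a descendant of the hospital, and it blocks the spurious path from hospital to outcome. Adjusting for it (i.e., using the within-case severity rates) gives the causal effect.
Standardising Hospital E to the population case severity mix: 0.365·163/1324 + 0.333·255/750 + 0.301·94/176 = 0.319.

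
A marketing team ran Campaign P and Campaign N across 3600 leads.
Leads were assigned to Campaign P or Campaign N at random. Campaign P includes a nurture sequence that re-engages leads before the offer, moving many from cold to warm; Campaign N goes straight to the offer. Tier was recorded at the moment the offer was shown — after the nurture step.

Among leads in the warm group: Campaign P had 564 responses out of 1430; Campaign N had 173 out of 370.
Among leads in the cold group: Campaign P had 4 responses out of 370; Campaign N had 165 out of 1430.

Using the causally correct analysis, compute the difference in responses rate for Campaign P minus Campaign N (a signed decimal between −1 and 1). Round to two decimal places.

+0.13

Within every engagement tier level Campaign N has the higher rate, yet pooled Campaign P does — Simpson's reversal.
Because the campaign influences engagement tier, engagement tier is a post-treatment mediator, not a confounder. Stratifying on it would bias the estimate; the causal effect is the crude pooled difference.
The causal difference is the pooled difference: 0.316 − 0.188 = +0.128.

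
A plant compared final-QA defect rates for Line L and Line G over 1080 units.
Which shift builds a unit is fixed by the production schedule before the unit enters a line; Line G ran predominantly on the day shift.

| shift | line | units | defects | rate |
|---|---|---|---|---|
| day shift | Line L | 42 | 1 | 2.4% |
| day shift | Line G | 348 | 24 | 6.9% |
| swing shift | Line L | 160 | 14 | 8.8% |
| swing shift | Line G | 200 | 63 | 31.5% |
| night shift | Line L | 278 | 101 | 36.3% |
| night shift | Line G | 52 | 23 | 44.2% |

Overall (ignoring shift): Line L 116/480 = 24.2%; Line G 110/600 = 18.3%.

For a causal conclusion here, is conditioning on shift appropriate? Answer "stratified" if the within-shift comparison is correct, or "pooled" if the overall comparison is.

stratified

The shift-specific comparison favours Line L throughout, but the pooled figures favour Line G. The question is whether to condition on shift.
Shift satisfies the back-door criterion: it is not a descendant of the line, and it blocks the spurious path from line to outcome. Adjusting for it (i.e., using the within-shift rates) gives the causal effect.
Within each level — day shift: 2.4% vs 6.9%; swing shift: 8.8% vs 31.5%; night shift: 36.3% vs 44.2% — Line L is lower every time.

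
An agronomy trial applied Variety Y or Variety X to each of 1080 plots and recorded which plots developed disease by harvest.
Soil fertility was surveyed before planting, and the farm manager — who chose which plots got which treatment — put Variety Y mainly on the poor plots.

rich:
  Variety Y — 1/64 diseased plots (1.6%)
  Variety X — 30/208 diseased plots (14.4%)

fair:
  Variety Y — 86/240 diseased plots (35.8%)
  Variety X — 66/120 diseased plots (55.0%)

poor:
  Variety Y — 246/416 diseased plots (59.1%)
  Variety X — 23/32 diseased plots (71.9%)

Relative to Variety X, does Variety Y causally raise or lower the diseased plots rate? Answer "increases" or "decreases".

Nothing the variety does changes soil fertility; the imbalance is an allocation artefact. With soil fertility also predicting the outcome, the pooled figure is confounded, and the within-stratum comparison is the causal one.
Within each level — rich: 1.6% vs 14.4%; fair: 35.8% vs 55.0%; poor: 59.1% vs 71.9% — Variety Y is lower every time.

decreases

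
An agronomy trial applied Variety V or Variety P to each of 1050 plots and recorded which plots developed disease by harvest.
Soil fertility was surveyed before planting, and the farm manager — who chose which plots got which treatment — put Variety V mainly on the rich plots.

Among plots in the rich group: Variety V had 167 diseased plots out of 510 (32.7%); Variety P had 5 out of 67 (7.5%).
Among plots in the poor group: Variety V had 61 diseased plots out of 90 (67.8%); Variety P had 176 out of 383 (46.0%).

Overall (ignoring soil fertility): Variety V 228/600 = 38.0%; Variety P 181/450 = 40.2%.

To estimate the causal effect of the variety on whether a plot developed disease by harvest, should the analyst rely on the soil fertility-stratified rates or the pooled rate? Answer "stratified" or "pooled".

Here soil fertility is a common cause — it drives both which variety a case falls under and the outcome. The crude comparison mixes populations; the stratum-specific rates are the causally relevant ones.
Within each level — rich: 32.7% vs 7.5%; poor: 67.8% vs 46.0% — Variety P is lower every time.

stratified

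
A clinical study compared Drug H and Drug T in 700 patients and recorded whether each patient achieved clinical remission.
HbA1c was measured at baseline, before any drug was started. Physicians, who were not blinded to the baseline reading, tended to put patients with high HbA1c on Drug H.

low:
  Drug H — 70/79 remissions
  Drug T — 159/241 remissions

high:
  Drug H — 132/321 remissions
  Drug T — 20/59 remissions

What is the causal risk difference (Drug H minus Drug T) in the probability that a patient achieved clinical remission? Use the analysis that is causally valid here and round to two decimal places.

+0.14

HbA1c satisfies the back-door criterion: it is not a descendant of the drug, and it blocks the spurious path from drug to outcome. Adjusting for it (i.e., using the within-HbA1c rates) gives the causal effect.
Adjusting over the population distribution of HbA1c: 0.457·(0.886−0.660) + 0.543·(0.411−0.339) = +0.143.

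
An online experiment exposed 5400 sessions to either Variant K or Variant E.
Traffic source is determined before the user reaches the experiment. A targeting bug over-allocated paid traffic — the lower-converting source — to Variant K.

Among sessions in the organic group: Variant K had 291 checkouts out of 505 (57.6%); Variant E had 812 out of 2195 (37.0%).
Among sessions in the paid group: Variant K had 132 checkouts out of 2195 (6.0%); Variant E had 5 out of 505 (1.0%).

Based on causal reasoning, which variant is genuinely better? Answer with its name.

Variant K

Nothing the variant does changes traffic source; the imbalance is an allocation artefact. With traffic source also predicting the outcome, the pooled figure is confounded, and the within-stratum comparison is the causal one.
Within each level — organic: 57.6% vs 37.0%; paid: 6.0% vs 1.0% — Variant K is higher every time.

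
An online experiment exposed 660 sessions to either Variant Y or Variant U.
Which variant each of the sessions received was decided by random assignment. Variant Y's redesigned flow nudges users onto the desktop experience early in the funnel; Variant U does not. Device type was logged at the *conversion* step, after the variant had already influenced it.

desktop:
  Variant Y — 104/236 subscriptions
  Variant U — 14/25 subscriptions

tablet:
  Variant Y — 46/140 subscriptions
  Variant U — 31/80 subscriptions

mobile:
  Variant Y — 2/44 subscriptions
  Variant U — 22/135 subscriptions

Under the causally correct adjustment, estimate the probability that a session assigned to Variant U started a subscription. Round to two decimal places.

0.28

Stratifying would compare variants among sessions the variants themselves sorted into device type groups — a form of selection on an intermediate. The unconditioned pooled rates give the total causal effect.
So P(outcome | do(Variant U)) is just the pooled rate for Variant U: 67/240 = 0.279.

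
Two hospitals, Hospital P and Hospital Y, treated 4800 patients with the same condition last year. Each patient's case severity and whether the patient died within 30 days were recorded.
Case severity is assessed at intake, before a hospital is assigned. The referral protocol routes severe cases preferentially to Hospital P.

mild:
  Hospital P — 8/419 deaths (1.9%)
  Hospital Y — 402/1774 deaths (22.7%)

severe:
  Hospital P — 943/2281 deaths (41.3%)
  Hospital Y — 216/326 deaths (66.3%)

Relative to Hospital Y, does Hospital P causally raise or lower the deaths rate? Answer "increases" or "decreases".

decreases

Nothing the hospital does changes case severity; the imbalance is an allocation artefact. With case severity also predicting the outcome, the pooled figure is confounded, and the within-stratum comparison is the causal one.
Within each level — mild: 1.9% vs 22.7%; severe: 41.3% vs 66.3% — Hospital P is lower every time.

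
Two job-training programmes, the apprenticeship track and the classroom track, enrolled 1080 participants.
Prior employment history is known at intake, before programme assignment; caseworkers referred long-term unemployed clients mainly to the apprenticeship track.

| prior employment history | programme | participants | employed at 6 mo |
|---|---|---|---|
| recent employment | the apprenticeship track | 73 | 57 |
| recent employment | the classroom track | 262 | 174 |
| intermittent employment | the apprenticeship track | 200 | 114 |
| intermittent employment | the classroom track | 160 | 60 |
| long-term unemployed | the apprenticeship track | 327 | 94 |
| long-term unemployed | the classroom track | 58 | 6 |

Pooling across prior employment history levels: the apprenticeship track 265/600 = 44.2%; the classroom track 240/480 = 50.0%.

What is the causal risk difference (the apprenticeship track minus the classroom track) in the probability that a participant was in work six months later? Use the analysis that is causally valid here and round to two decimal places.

+0.17

Nothing the programme does changes prior employment history; the imbalance is an allocation artefact. With prior employment history also predicting the outcome, the pooled figure is confounded, and the within-stratum comparison is the causal one.
Adjusting over the population distribution of prior employment history: 0.310·(0.781−0.664) + 0.333·(0.570−0.375) + 0.356·(0.287−0.103) = +0.167.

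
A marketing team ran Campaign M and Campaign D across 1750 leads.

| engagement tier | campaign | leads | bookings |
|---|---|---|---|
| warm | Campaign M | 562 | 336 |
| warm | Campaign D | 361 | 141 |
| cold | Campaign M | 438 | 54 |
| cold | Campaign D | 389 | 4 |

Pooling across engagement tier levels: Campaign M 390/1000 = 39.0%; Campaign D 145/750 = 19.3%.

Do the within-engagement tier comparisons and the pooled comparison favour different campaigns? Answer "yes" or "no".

no

Within each engagement tier level (warm 59.8% vs 39.1%; cold 12.3% vs 1.0%), Campaign M has the higher rate every time. Pooled: 39.0% vs 19.3% — Campaign M has the higher rate overall. They agree.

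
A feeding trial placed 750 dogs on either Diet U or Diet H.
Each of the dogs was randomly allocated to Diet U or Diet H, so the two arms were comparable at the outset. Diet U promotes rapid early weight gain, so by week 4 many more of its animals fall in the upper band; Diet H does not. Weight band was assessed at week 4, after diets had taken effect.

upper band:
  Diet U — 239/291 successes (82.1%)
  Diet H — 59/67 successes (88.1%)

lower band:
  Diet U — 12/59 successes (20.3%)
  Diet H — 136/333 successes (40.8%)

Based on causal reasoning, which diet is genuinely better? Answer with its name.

The week-4 weight band-specific comparison favours Diet H throughout, but the pooled figures favour Diet U. The question is whether to condition on week-4 weight band.
Week-4 weight band lies on the pathway diet → week-4 weight band → outcome, so adjusting for it blocks the indirect effect. For the total causal effect of diet, use the unadjusted pooled rates.
Pooled: Diet U 71.7% vs Diet H 48.8%; Diet U is higher overall.

Diet U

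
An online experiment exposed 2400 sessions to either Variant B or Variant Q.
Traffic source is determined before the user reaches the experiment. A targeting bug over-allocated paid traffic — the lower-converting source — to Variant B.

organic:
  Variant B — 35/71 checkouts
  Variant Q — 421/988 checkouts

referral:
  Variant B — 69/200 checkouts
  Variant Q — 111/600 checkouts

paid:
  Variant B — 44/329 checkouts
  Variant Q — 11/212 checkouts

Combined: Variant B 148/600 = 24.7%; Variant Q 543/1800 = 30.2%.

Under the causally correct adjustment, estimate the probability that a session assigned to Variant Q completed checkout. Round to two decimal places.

0.26

The stratified and pooled comparisons disagree (Variant B wins within each traffic source; Variant Q wins overall), so the answer turns on the causal role of traffic source.
Nothing the variant does changes traffic source; the imbalance is an allocation artefact. With traffic source also predicting the outcome, the pooled figure is confounded, and the within-stratum comparison is the causal one.
Standardising Variant Q to the population traffic source mix: 0.441·421/988 + 0.333·111/600 + 0.225·11/212 = 0.261.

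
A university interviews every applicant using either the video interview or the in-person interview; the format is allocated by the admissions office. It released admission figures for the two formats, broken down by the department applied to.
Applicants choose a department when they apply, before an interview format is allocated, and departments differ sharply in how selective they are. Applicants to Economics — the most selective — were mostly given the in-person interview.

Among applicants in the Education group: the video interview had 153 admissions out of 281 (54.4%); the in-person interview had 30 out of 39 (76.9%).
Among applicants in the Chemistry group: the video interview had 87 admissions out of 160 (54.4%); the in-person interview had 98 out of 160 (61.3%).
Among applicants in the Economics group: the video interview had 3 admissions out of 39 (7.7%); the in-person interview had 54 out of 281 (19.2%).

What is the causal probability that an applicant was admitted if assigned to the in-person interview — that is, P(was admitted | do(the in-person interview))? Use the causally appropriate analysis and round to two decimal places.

0.52

the in-person interview is higher inside every department stratum but the video interview is higher in aggregate. Whether to stratify depends on how department relates to the interview format.
The imbalance in department arose from how applicants were allocated, not from anything the interview format did; and department independently affects the outcome. The pooled gap is confounded — condition on department.
Standardising the in-person interview to the population department mix: 0.333·30/39 + 0.333·98/160 + 0.333·54/281 = 0.525.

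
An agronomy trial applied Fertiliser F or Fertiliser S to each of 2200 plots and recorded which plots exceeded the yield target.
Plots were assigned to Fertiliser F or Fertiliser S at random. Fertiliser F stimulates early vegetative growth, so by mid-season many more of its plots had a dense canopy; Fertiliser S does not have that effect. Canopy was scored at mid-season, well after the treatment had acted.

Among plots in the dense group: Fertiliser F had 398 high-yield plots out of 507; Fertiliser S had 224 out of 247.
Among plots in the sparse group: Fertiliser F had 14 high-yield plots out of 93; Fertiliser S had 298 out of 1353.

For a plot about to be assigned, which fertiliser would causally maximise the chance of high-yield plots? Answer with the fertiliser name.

Fertiliser F

Mid-season canopy is recorded after the fertiliser and is itself shifted by it — it sits on the causal path from fertiliser to outcome. Conditioning on a mediator would strip out part of the effect we want; the pooled comparison gives the total causal effect.
Pooled: Fertiliser F 68.7% vs Fertiliser S 32.6%; Fertiliser F is higher overall.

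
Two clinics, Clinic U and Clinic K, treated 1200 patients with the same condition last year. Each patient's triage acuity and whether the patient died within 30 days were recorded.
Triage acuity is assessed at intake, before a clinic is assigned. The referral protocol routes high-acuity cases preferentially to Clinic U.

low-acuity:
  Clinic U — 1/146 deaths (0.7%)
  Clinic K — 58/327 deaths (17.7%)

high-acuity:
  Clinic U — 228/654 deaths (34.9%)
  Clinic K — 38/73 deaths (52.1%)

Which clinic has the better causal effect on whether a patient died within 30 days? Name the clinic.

Clinic U

The triage acuity-specific comparison favours Clinic U throughout, but the pooled figures favour Clinic K. The question is whether to condition on triage acuity.
Triage acuity differs across clinics for reasons unrelated to any effect of the clinic itself, and it separately predicts the outcome — a classic confounder. We must compare within triage acuity levels.
Within each level — low-acuity: 0.7% vs 17.7%; high-acuity: 34.9% vs 52.1% — Clinic U is lower every time.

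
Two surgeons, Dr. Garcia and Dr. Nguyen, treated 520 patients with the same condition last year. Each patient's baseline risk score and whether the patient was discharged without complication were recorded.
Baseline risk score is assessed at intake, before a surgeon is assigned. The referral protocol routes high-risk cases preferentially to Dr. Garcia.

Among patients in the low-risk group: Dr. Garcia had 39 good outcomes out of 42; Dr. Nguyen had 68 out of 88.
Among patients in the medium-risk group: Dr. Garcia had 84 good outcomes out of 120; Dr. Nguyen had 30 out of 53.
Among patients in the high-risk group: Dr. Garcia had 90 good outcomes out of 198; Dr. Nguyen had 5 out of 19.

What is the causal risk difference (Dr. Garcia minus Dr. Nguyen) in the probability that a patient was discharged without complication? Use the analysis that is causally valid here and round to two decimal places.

+0.16

Nothing the surgeon does changes baseline risk score; the imbalance is an allocation artefact. With baseline risk score also predicting the outcome, the pooled figure is confounded, and the within-stratum comparison is the causal one.
Adjusting over the population distribution of baseline risk score: 0.250·(0.929−0.773) + 0.333·(0.700−0.566) + 0.417·(0.455−0.263) = +0.163.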